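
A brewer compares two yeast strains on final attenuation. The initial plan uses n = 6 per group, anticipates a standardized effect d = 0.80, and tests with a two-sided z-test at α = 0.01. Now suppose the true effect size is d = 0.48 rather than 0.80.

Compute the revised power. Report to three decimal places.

Power ≈ 0.041

With d = 0.48: δ = d·√(n/2) = 0.48 × √(6/2) = 0.8314. Critical value z_{0.005} = 2.576.
Revised power = Φ(δ − 2.576) + Φ(−δ − 2.576) = Φ(-1.744) + Φ(-3.407) = 0.0405 + 0.0003 = 0.0409.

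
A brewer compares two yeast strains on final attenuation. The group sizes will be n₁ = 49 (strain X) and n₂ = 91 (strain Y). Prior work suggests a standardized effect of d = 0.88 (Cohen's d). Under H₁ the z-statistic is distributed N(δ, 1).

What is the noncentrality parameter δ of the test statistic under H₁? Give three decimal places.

δ ≈ 4.966

The noncentrality parameter scales effect size by the design's sample-size factor: δ = d / √(1/n₁ + 1/n₂) = 0.88 / √(1/49 + 1/91) = 4.9664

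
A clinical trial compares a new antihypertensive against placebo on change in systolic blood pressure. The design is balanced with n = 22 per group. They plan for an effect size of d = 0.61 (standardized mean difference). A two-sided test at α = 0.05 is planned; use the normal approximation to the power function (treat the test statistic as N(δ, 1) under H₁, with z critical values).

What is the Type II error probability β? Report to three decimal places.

Noncentrality parameter: λ = d·√(n/2) = 0.61 × √(22/2) = 2.0231
Critical value for a two-sided test at α = 0.05: z_{α/2} = 1.960.
Power = Φ(λ − 1.960) + Φ(−λ − 1.960) = Φ(0.063) + Φ(-3.983) = 0.5252 + 0.0000 = 0.5252.
Type II error: β = 1 − power = 1 − 0.5252 = 0.4748.

β ≈ 0.475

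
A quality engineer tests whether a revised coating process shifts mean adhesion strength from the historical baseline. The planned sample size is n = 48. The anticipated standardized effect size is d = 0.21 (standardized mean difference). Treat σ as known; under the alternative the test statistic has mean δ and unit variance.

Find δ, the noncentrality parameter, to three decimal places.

δ = d·√n = 0.21 × √48 = 1.4549

δ ≈ 1.455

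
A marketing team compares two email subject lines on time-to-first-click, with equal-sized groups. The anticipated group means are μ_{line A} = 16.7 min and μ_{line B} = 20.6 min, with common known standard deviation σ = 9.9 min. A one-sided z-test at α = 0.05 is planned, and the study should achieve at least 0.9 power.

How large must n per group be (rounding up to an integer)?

Standardized effect: d = |μ_{line A} − μ_{line B}| / σ = |16.7 − 20.6| / 9.9 = 0.3939
For power 0.9 need Φ(δ − z_{0.05}) = 0.9, so δ = z_{0.05} + z_{0.10} = 1.645 + 1.282 = 2.926.
δ = d·√(n/2) ⇒ n = 2(δ/d)² = 2 × (2.926 / 0.3939)² = 110.37.
Round up to the next whole unit.

n = 111 per group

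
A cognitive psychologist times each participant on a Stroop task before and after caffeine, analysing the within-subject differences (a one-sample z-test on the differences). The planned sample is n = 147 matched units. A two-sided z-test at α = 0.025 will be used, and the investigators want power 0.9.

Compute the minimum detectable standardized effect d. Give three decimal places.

d ≈ 0.291

Required noncentrality: δ = z_{0.0125} + z_{0.10} = 2.241 + 1.282 = 3.523.
(Lower-tail contribution to power is negligible for δ > 0.)
δ = d·√n ⇒ d = δ/√n = 3.523/√147 = 0.2906.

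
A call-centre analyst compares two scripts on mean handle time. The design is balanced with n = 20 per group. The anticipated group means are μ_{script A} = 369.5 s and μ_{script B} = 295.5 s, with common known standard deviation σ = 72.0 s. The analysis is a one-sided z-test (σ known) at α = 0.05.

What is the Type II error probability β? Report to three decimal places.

Standardized effect: d = |μ_{script A} − μ_{script B}| / σ = |369.5 − 295.5| / 72.0 = 1.0278
Noncentrality parameter: λ = d·√(n/2) = 1.0278 × √(20/2) = 3.2501
Critical value for a one-sided test at α = 0.05: z_α = 1.645.
Power = P(Z > 1.645 − λ) = Φ(1.605) = 0.9458.
Type II error: β = 1 − power = 1 − 0.9458 = 0.0542.

β ≈ 0.054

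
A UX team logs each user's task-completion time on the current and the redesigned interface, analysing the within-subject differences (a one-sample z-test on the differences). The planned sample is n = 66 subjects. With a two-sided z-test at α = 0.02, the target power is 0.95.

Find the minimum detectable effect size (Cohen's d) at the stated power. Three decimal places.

Need Φ(δ − 2.326) = 0.95, so δ = 2.326 + 1.645 = 3.971.
(The second rejection-region term Φ(−δ − z_{α/2}) is negligible and dropped.)
δ = d·√n ⇒ d = δ/√n = 3.971/√66 = 0.4888.

d ≈ 0.489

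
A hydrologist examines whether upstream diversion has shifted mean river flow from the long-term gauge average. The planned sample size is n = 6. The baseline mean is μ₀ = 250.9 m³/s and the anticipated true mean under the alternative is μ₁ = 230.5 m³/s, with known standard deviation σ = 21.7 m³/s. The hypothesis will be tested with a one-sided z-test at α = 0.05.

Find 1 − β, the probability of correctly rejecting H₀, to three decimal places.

Power ≈ 0.745

Standardized effect: d = |μ₁ − μ₀| / σ = |230.5 − 250.9| / 21.7 = 0.9401
Noncentrality parameter: δ = d·√n = 0.9401 × √6 = 2.3027
Critical value for a one-sided test at α = 0.05: z_α = 1.645.
Power = Φ(δ − 1.645) = Φ(0.658) = 0.7447.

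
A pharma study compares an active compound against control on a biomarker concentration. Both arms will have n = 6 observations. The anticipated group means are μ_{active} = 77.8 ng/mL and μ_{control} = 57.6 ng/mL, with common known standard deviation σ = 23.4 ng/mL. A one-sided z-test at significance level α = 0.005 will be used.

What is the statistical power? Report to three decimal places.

Power ≈ 0.140

Standardized effect: d = |μ_{active} − μ_{control}| / σ = |77.8 − 57.6| / 23.4 = 0.8632
Noncentrality parameter: δ = d·√(n/2) = 0.8632 × √(6/2) = 1.4952
One-sided α = 0.005 → critical value z_{0.005} = 2.576.
Power = P(Z > 2.576 − δ) = Φ(-1.081) = 0.1399.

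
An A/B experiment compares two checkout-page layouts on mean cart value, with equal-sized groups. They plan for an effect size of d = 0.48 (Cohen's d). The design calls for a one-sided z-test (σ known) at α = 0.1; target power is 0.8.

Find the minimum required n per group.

For power 0.8 need Φ(δ − z_{0.1}) = 0.8, so δ = z_{0.1} + z_{0.20} = 1.282 + 0.842 = 2.123.
δ = d·√(n/2) ⇒ n = 2(δ/d)² = 2 × (2.123 / 0.48)² = 39.13.
Round up to the next whole unit.

n = 40 per group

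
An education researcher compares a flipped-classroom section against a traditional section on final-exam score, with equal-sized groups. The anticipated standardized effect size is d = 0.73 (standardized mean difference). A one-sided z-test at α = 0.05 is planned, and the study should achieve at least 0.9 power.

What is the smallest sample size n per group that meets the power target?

n = 33 per group

Set Φ(δ − 1.645) = 0.9; then δ − 1.645 = Φ⁻¹(0.9) = 1.282, giving δ = 2.926.
δ = d·√(n/2) ⇒ n = 2(δ/d)² = 2 × (2.926 / 0.73)² = 32.14.
Round up to the next whole unit.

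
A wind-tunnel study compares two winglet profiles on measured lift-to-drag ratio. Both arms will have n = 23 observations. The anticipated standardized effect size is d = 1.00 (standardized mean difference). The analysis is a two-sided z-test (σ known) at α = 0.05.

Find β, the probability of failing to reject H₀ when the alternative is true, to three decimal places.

Noncentrality parameter: δ = d·√(n/2) = 1.00 × √(23/2) = 3.3912
Critical value for a two-sided test at α = 0.05: z_{α/2} = 1.960.
Power = Φ(δ − 1.960) + Φ(−δ − 1.960) = Φ(1.431) + Φ(-5.351) = 0.9238 + 0.0000 = 0.9238.
Type II error: β = 1 − power = 1 − 0.9238 = 0.0762.

β ≈ 0.076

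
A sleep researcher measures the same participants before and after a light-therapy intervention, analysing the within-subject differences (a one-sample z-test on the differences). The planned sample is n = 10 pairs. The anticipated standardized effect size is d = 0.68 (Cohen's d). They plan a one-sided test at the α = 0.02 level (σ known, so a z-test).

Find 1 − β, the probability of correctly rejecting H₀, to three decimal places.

Power ≈ 0.538

Noncentrality parameter: δ = d·√n = 0.68 × √10 = 2.1503
One-sided α = 0.02 → critical value z_{0.02} = 2.054.
Power = Φ(δ − 2.054) = Φ(0.097) = 0.5385.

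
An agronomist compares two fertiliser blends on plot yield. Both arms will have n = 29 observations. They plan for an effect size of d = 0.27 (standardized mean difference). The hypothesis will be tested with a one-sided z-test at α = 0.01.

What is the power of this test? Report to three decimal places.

Power ≈ 0.097

Noncentrality parameter: δ = d·√(n/2) = 0.27 × √(29/2) = 1.0281
Critical value for a one-sided test at α = 0.01: z_α = 2.326.
Power = Φ(δ − 2.326) = Φ(-1.298) = 0.0971.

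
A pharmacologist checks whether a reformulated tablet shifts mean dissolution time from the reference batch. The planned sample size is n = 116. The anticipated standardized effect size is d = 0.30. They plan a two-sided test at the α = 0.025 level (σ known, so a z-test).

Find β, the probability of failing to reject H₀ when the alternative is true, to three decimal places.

β ≈ 0.161

Noncentrality parameter: δ = d·√n = 0.30 × √116 = 3.2311
Two-sided α = 0.025 → critical value z_{0.0125} = 2.241.
Power = Φ(δ − 2.241) + Φ(−δ − 2.241) = Φ(0.990) + Φ(-5.473) = 0.8388 + 0.0000 = 0.8388.
Type II error: β = 1 − power = 1 − 0.8388 = 0.1612.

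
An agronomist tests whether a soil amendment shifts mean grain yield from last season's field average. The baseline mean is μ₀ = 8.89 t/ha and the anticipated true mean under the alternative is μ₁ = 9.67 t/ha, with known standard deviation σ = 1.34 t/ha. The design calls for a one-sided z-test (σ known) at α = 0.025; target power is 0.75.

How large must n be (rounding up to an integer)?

Standardized effect: d = |μ₁ − μ₀| / σ = |9.67 − 8.89| / 1.34 = 0.5821
Set Φ(δ − 1.960) = 0.75; then δ − 1.960 = Φ⁻¹(0.75) = 0.674, giving δ = 2.634.
δ = d·√n ⇒ n = (δ/d)² = (2.634 / 0.5821)² = 20.48.
Rounding up, n = 21.

n = 21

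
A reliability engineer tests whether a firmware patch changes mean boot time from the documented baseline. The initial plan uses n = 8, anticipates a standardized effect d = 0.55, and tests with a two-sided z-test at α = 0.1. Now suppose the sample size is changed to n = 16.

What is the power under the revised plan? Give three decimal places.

With n = 16: δ = d·√n = 0.55 × √16 = 2.2000. Critical value z_{0.05} = 1.645.
Revised power = Φ(δ − 1.645) + Φ(−δ − 1.645) = Φ(0.555) + Φ(-3.845) = 0.7106 + 0.0001 = 0.7107.

Power ≈ 0.711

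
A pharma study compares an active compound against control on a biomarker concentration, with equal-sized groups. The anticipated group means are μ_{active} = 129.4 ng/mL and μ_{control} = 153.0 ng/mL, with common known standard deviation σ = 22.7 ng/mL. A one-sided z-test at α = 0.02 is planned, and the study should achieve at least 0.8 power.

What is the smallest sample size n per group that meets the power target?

n = 16 per group

Standardized effect: d = |μ_{active} − μ_{control}| / σ = |129.4 − 153.0| / 22.7 = 1.0396
For power 0.8 need Φ(δ − z_{0.02}) = 0.8, so δ = z_{0.02} + z_{0.20} = 2.054 + 0.842 = 2.895.
δ = d·√(n/2) ⇒ n = 2(δ/d)² = 2 × (2.895 / 1.0396)² = 15.51.
Round up to the next whole unit.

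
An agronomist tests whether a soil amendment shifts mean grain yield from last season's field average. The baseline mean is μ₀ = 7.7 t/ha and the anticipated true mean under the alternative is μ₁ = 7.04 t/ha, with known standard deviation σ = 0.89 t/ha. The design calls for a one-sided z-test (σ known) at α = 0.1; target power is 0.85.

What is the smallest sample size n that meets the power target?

n = 10

Standardized effect: d = |μ₁ − μ₀| / σ = |7.04 − 7.7| / 0.89 = 0.7416
Set Φ(δ − 1.282) = 0.85; then δ − 1.282 = Φ⁻¹(0.85) = 1.036, giving δ = 2.318.
δ = d·√n ⇒ n = (δ/d)² = (2.318 / 0.7416)² = 9.77.
Round up to the next whole unit.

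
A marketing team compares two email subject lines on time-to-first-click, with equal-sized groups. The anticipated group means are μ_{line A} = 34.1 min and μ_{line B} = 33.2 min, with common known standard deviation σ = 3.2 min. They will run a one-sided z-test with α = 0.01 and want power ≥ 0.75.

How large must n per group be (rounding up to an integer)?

Standardized effect: d = |μ_{line A} − μ_{line B}| / σ = |34.1 − 33.2| / 3.2 = 0.2812
For power 0.75 need Φ(δ − z_{0.01}) = 0.75, so δ = z_{0.01} + z_{0.25} = 2.326 + 0.674 = 3.001.
δ = d·√(n/2) ⇒ n = 2(δ/d)² = 2 × (3.001 / 0.2812)² = 227.68.
Round up to the next whole unit.

n = 228 per group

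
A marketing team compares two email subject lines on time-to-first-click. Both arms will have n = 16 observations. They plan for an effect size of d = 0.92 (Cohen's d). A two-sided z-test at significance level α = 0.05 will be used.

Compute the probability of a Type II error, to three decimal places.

β ≈ 0.260

Noncentrality parameter: δ = d·√(n/2) = 0.92 × √(16/2) = 2.6022
Critical value for a two-sided test at α = 0.05: z_{α/2} = 1.960.
Power = Φ(δ − 1.960) + Φ(−δ − 1.960) = Φ(0.642) + Φ(-4.562) = 0.7396 + 0.0000 = 0.7396.
Type II error: β = 1 − power = 1 − 0.7396 = 0.2604.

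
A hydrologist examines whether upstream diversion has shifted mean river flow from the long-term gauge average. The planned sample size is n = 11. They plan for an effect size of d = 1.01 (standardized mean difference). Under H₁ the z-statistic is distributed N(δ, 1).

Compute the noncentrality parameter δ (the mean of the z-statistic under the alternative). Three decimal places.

δ ≈ 3.350

δ = d·√n = 1.01 × √11 = 3.3498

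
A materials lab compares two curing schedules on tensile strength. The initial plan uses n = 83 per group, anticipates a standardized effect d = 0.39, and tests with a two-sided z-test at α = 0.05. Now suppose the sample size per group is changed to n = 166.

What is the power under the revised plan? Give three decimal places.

Power ≈ 0.944

With n = 166 per group: δ = d·√(n/2) = 0.39 × √(166/2) = 3.5531. Critical value z_{0.025} = 1.960.
Revised power = Φ(δ − 1.960) + Φ(−δ − 1.960) = Φ(1.593) + Φ(-5.513) = 0.9444 + 0.0000 = 0.9444.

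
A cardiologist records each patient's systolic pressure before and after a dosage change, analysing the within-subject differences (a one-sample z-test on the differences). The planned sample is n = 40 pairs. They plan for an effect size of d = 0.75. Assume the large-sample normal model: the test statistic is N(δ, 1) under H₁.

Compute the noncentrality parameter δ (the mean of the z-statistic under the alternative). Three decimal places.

δ = d·√n = 0.75 × √40 = 4.7434

δ ≈ 4.743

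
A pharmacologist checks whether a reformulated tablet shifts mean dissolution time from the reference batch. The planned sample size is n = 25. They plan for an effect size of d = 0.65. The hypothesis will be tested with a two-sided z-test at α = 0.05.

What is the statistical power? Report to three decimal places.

Noncentrality parameter: δ = d·√n = 0.65 × √25 = 3.2500
Critical value for a two-sided test at α = 0.05: z_{α/2} = 1.960.
Power = Φ(δ − 1.960) + Φ(−δ − 1.960) = Φ(1.290) + Φ(-5.210) = 0.9015 + 0.0000 = 0.9015.

Power ≈ 0.901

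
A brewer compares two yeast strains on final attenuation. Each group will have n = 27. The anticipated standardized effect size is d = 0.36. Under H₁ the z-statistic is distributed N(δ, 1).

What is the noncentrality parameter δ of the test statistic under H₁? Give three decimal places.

δ = d·√(n/2) = 0.36 × √(27/2) = 1.3227

δ ≈ 1.323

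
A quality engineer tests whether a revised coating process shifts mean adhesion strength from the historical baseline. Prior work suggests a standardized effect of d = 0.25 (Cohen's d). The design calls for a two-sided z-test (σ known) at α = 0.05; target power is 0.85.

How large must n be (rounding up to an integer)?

Set Φ(δ − 1.960) = 0.85; then δ − 1.960 = Φ⁻¹(0.85) = 1.036, giving δ = 2.996.
(Ignoring the negligible lower-tail rejection probability gives the usual closed-form inversion.)
δ = d·√n ⇒ n = (δ/d)² = (2.996 / 0.25)² = 143.65.
Rounding up, n = 144.

n = 144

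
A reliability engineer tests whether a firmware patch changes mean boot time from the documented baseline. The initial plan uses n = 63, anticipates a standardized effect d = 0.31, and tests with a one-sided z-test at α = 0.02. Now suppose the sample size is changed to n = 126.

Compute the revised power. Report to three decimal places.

Power ≈ 0.923

With n = 126: δ = d·√n = 0.31 × √126 = 3.4797. Critical value z_{0.02} = 2.054.
Revised power = Φ(δ − 2.054) = Φ(1.426) = 0.9231.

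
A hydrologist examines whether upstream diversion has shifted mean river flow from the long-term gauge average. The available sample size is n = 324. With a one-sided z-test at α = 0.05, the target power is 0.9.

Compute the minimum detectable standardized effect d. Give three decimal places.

d ≈ 0.163

Need Φ(δ − 1.645) = 0.9, so δ = 1.645 + 1.282 = 2.926.
δ = d·√n ⇒ d = δ/√n = 2.926/√324 = 0.1626.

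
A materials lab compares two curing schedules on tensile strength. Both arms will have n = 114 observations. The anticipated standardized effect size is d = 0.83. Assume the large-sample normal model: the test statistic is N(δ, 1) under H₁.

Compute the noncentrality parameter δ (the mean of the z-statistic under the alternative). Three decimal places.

δ ≈ 6.266

δ = d·√(n/2) = 0.83 × √(114/2) = 6.2664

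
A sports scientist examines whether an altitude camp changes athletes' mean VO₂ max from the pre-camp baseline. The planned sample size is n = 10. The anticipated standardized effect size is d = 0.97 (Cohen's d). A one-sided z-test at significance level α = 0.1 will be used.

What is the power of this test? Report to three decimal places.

Power ≈ 0.963

Noncentrality parameter: δ = d·√n = 0.97 × √10 = 3.0674
One-sided α = 0.1 → critical value z_{0.1} = 1.282.
Power = P(Z > 1.282 − δ) = Φ(1.786) = 0.9629.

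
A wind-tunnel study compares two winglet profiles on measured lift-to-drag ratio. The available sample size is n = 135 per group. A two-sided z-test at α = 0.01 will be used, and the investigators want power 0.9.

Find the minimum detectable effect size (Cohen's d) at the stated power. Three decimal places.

d ≈ 0.470

Required noncentrality: δ = z_{0.005} + z_{0.10} = 2.576 + 1.282 = 3.857.
(The second rejection-region term Φ(−δ − z_{α/2}) is negligible and dropped.)
δ = d·√(n/2) ⇒ d = δ/√(n/2) = 3.857/√(135/2) = 0.4695.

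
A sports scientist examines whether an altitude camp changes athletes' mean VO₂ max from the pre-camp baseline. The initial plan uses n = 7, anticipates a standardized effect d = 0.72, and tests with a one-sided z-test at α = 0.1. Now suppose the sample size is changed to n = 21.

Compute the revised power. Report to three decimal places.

Power ≈ 0.978

With n = 21: δ = d·√n = 0.72 × √21 = 3.2995. Critical value z_{0.1} = 1.282.
Revised power = P(Z > 1.282 − δ) = Φ(2.018) = 0.9782.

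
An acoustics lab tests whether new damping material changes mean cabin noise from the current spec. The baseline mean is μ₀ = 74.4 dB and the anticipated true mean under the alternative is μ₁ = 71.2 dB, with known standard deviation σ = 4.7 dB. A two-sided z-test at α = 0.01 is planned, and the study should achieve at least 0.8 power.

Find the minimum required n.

n = 26

Standardized effect: d = |μ₁ − μ₀| / σ = |71.2 − 74.4| / 4.7 = 0.6809
For power 0.8 need Φ(δ − z_{0.005}) = 0.8, so δ = z_{0.005} + z_{0.20} = 2.576 + 0.842 = 3.417.
(Ignoring the negligible lower-tail rejection probability gives the usual closed-form inversion.)
δ = d·√n ⇒ n = (δ/d)² = (3.417 / 0.6809)² = 25.19.
Round up to the next whole unit.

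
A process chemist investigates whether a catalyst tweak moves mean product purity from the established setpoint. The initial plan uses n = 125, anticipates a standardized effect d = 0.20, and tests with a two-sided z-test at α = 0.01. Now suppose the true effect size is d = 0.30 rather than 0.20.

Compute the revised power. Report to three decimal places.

With d = 0.30: δ = d·√n = 0.30 × √125 = 3.3541. Critical value z_{0.005} = 2.576.
Revised power = Φ(δ − 2.576) + Φ(−δ − 2.576) = Φ(0.778) + Φ(-5.930) = 0.7818 + 0.0000 = 0.7818.

Power ≈ 0.782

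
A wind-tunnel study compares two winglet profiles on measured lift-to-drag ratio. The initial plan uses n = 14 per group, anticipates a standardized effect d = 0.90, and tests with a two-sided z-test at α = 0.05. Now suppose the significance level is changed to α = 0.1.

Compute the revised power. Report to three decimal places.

δ = d·√(n/2) = 0.90 × √(14/2) = 2.3812 (unchanged). New critical value: z_{0.05} = 1.645.
Revised power = Φ(δ − 1.645) + Φ(−δ − 1.645) = Φ(0.736) + Φ(-4.026) = 0.7692 + 0.0000 = 0.7693.

Power ≈ 0.769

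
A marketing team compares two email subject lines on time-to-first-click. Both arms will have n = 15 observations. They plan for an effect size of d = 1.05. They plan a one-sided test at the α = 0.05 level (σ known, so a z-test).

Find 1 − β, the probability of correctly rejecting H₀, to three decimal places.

Power ≈ 0.891

Noncentrality parameter: δ = d·√(n/2) = 1.05 × √(15/2) = 2.8755
Critical value for a one-sided test at α = 0.05: z_α = 1.645.
Power = Φ(δ − 1.645) = Φ(1.231) = 0.8908.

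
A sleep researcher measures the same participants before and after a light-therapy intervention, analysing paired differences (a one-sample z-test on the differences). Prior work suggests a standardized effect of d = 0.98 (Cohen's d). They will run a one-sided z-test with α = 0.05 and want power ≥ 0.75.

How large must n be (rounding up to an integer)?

For power 0.75 need Φ(δ − z_{0.05}) = 0.75, so δ = z_{0.05} + z_{0.25} = 1.645 + 0.674 = 2.319.
δ = d·√n ⇒ n = (δ/d)² = (2.319 / 0.98)² = 5.60.
Rounding up, n = 6.

n = 6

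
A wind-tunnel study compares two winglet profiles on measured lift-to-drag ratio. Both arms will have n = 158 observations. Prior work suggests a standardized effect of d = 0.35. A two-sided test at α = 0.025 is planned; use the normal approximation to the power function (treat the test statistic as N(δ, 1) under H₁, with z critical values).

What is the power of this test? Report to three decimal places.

Noncentrality parameter: δ = d·√(n/2) = 0.35 × √(158/2) = 3.1109
Two-sided α = 0.025 → critical value z_{0.0125} = 2.241.
Power = Φ(δ − 2.241) + Φ(−δ − 2.241) = Φ(0.869) + Φ(-5.352) = 0.8077 + 0.0000 = 0.8077.

Power ≈ 0.808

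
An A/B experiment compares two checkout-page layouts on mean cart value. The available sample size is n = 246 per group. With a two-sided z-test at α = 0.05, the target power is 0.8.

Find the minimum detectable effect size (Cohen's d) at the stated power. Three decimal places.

Need Φ(δ − 1.960) = 0.8, so δ = 1.960 + 0.842 = 2.802.
(Lower-tail contribution to power is negligible for δ > 0.)
δ = d·√(n/2) ⇒ d = δ/√(n/2) = 2.802/√(246/2) = 0.2526.

d ≈ 0.253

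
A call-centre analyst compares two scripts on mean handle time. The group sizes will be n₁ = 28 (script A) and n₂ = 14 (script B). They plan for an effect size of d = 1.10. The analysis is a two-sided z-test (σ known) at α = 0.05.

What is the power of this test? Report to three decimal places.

Power ≈ 0.919

Noncentrality parameter: δ = d / √(1/n₁ + 1/n₂) = 1.10 / √(1/28 + 1/14) = 3.3606
Two-sided α = 0.05 → critical value z_{0.025} = 1.960.
Power = Φ(δ − 1.960) + Φ(−δ − 1.960) = Φ(1.401) + Φ(-5.321) = 0.9193 + 0.0000 = 0.9193.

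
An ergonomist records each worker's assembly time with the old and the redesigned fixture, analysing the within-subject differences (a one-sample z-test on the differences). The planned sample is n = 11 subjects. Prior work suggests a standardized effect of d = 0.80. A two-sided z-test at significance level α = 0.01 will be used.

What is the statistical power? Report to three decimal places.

Noncentrality parameter: δ = d·√n = 0.80 × √11 = 2.6533
Two-sided α = 0.01 → critical value z_{0.005} = 2.576.
Power = Φ(δ − 2.576) + Φ(−δ − 2.576) = Φ(0.077) + Φ(-5.229) = 0.5309 + 0.0000 = 0.5309.

Power ≈ 0.531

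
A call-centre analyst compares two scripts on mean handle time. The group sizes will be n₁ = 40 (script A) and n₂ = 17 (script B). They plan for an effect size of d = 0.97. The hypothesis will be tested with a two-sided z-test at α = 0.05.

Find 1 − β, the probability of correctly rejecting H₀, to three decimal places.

Noncentrality parameter: δ = d / √(1/n₁ + 1/n₂) = 0.97 / √(1/40 + 1/17) = 3.3503
Two-sided α = 0.05 → critical value z_{0.025} = 1.960.
Power = Φ(δ − 1.960) + Φ(−δ − 1.960) = Φ(1.390) + Φ(-5.310) = 0.9178 + 0.0000 = 0.9178.

Power ≈ 0.918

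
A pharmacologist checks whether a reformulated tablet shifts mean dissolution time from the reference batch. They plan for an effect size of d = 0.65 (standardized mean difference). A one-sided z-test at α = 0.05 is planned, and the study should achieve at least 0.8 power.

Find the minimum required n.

n = 15

For power 0.8 need Φ(δ − z_{0.05}) = 0.8, so δ = z_{0.05} + z_{0.20} = 1.645 + 0.842 = 2.486.
δ = d·√n ⇒ n = (δ/d)² = (2.486 / 0.65)² = 14.63.
Rounding up, n = 15.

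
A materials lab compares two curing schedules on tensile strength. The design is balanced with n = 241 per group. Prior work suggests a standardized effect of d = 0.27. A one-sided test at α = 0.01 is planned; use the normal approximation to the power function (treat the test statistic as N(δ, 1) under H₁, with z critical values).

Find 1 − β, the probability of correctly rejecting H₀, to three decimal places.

Power ≈ 0.738

Noncentrality parameter: δ = d·√(n/2) = 0.27 × √(241/2) = 2.9639
One-sided α = 0.01 → critical value z_{0.01} = 2.326.
Power = Φ(δ − 2.326) = Φ(0.638) = 0.7381.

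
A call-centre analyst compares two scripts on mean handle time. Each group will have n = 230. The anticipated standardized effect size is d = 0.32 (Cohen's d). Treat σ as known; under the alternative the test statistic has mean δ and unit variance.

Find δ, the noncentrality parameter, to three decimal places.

δ = d·√(n/2) = 0.32 × √(230/2) = 3.4316

δ ≈ 3.432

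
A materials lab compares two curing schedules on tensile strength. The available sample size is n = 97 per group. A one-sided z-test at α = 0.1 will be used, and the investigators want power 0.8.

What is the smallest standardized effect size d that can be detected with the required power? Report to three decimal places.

d ≈ 0.305

Need Φ(δ − 1.282) = 0.8, so δ = 1.282 + 0.842 = 2.123.
δ = d·√(n/2) ⇒ d = δ/√(n/2) = 2.123/√(97/2) = 0.3049.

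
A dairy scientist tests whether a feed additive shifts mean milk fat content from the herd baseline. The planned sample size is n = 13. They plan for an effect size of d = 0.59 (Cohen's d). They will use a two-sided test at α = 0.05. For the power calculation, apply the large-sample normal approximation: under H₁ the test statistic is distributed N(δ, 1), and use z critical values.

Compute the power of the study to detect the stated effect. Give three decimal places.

Noncentrality parameter: δ = d·√n = 0.59 × √13 = 2.1273
Two-sided α = 0.05 → critical value z_{0.025} = 1.960.
Power = Φ(δ − 1.960) + Φ(−δ − 1.960) = Φ(0.167) + Φ(-4.087) = 0.5664 + 0.0000 = 0.5665.

Power ≈ 0.566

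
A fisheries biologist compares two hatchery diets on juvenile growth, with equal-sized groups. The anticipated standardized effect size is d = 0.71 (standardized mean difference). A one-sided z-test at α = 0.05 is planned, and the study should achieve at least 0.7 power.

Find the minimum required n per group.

Set Φ(δ − 1.645) = 0.7; then δ − 1.645 = Φ⁻¹(0.7) = 0.524, giving δ = 2.169.
δ = d·√(n/2) ⇒ n = 2(δ/d)² = 2 × (2.169 / 0.71)² = 18.67.
Round up to the next whole unit.

n = 19 per group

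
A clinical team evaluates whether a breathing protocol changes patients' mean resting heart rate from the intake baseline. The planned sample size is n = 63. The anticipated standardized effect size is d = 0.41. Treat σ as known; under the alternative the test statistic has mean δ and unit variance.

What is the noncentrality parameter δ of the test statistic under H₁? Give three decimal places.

The noncentrality parameter scales effect size by the design's sample-size factor: δ = d·√n = 0.41 × √63 = 3.2543

δ ≈ 3.254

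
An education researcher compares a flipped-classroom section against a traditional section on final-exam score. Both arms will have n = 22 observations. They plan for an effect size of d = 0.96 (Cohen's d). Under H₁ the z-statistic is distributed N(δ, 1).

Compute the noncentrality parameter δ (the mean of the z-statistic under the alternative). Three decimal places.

δ = d·√(n/2) = 0.96 × √(22/2) = 3.1840

δ ≈ 3.184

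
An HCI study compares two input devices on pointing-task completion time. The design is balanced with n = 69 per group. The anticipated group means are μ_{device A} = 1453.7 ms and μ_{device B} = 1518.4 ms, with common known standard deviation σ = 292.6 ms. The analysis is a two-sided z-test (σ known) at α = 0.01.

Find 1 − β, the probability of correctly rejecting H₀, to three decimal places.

Power ≈ 0.101

Standardized effect: d = |μ_{device A} − μ_{device B}| / σ = |1453.7 − 1518.4| / 292.6 = 0.2211
Noncentrality parameter: δ = d·√(n/2) = 0.2211 × √(69/2) = 1.2988
Critical value for a two-sided test at α = 0.01: z_{α/2} = 2.576.
Power = Φ(δ − 2.576) + Φ(−δ − 2.576) = Φ(-1.277) + Φ(-3.875) = 0.1008 + 0.0001 = 0.1008.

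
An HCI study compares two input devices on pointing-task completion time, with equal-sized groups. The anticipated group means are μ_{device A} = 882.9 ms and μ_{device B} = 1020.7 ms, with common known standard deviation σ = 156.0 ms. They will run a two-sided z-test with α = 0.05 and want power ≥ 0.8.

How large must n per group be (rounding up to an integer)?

n = 21 per group

Standardized effect: d = |μ_{device A} − μ_{device B}| / σ = |882.9 − 1020.7| / 156.0 = 0.8833
For power 0.8 need Φ(δ − z_{0.025}) = 0.8, so δ = z_{0.025} + z_{0.20} = 1.960 + 0.842 = 2.802.
(Ignoring the negligible lower-tail rejection probability gives the usual closed-form inversion.)
δ = d·√(n/2) ⇒ n = 2(δ/d)² = 2 × (2.802 / 0.8833)² = 20.12.
Round up to the next whole unit.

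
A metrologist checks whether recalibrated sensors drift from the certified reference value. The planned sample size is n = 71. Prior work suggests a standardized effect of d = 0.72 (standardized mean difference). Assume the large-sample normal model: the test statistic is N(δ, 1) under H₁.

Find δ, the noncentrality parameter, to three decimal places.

δ ≈ 6.067

δ = d·√n = 0.72 × √71 = 6.0668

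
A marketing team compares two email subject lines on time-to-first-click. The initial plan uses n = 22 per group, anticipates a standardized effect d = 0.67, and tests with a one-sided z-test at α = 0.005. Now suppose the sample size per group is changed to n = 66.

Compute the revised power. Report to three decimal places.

Power ≈ 0.898

With n = 66 per group: δ = d·√(n/2) = 0.67 × √(66/2) = 3.8489. Critical value z_{0.005} = 2.576.
Revised power = Φ(δ − 2.576) = Φ(1.273) = 0.8985.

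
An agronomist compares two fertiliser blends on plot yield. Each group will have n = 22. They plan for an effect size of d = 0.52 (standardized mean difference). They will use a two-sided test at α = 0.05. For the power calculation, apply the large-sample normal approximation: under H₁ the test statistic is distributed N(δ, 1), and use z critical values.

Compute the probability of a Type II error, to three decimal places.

Noncentrality parameter: δ = d·√(n/2) = 0.52 × √(22/2) = 1.7246
Critical value for a two-sided test at α = 0.05: z_{α/2} = 1.960.
Power = Φ(δ − 1.960) + Φ(−δ − 1.960) = Φ(-0.235) + Φ(-3.685) = 0.4070 + 0.0001 = 0.4071.
Type II error: β = 1 − power = 1 − 0.4071 = 0.5929.

β ≈ 0.593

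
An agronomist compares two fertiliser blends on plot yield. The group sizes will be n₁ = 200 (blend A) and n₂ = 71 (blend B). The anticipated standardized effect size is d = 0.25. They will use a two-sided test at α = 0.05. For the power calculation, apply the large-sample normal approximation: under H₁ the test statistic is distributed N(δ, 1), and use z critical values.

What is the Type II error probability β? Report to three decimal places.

Noncentrality parameter: δ = d / √(1/n₁ + 1/n₂) = 0.25 / √(1/200 + 1/71) = 1.8097
Critical value for a two-sided test at α = 0.05: z_{α/2} = 1.960.
Power = Φ(δ − 1.960) + Φ(−δ − 1.960) = Φ(-0.150) + Φ(-3.770) = 0.4403 + 0.0001 = 0.4403.
Type II error: β = 1 − power = 1 − 0.4403 = 0.5597.

β ≈ 0.560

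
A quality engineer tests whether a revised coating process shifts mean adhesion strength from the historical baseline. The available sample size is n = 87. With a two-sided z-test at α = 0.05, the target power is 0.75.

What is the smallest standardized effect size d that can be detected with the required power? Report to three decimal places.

Required noncentrality: δ = z_{0.025} + z_{0.25} = 1.960 + 0.674 = 2.634.
(The second rejection-region term Φ(−δ − z_{α/2}) is negligible and dropped.)
δ = d·√n ⇒ d = δ/√n = 2.634/√87 = 0.2824.

d ≈ 0.282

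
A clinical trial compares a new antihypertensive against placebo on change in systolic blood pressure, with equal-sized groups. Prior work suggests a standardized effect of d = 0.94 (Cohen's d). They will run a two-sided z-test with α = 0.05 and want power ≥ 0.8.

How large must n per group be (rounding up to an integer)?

Set Φ(δ − 1.960) = 0.8; then δ − 1.960 = Φ⁻¹(0.8) = 0.842, giving δ = 2.802.
(Ignoring the negligible lower-tail rejection probability gives the usual closed-form inversion.)
δ = d·√(n/2) ⇒ n = 2(δ/d)² = 2 × (2.802 / 0.94)² = 17.77.
Round up to the next whole unit.

n = 18 per group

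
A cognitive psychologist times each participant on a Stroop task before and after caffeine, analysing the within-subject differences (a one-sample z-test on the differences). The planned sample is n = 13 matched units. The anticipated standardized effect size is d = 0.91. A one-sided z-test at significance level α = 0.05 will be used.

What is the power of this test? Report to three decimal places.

Power ≈ 0.949

Noncentrality parameter: δ = d·√n = 0.91 × √13 = 3.2811
One-sided α = 0.05 → critical value z_{0.05} = 1.645.
Power = Φ(δ − 1.645) = Φ(1.636) = 0.9491.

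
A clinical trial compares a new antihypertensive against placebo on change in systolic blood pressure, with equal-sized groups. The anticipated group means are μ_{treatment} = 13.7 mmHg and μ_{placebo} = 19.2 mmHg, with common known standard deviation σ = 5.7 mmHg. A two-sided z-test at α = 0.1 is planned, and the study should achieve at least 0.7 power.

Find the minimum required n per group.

n = 11 per group

Standardized effect: d = |μ_{treatment} − μ_{placebo}| / σ = |13.7 − 19.2| / 5.7 = 0.9649
Set Φ(δ − 1.645) = 0.7; then δ − 1.645 = Φ⁻¹(0.7) = 0.524, giving δ = 2.169.
(Ignoring the negligible lower-tail rejection probability gives the usual closed-form inversion.)
δ = d·√(n/2) ⇒ n = 2(δ/d)² = 2 × (2.169 / 0.9649)² = 10.11.
Rounding up, n = 11 per group.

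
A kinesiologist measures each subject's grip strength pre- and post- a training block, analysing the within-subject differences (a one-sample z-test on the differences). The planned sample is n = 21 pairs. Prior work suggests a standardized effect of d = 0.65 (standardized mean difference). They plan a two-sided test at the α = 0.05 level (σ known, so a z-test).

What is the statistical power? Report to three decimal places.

Power ≈ 0.846

Noncentrality parameter: δ = d·√n = 0.65 × √21 = 2.9787
Two-sided α = 0.05 → critical value z_{0.025} = 1.960.
Power = Φ(δ − 1.960) + Φ(−δ − 1.960) = Φ(1.019) + Φ(-4.939) = 0.8458 + 0.0000 = 0.8458.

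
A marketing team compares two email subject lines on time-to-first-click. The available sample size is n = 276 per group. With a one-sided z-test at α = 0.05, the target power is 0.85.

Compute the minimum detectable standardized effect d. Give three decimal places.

Required noncentrality: δ = z_{0.05} + z_{0.15} = 1.645 + 1.036 = 2.681.
δ = d·√(n/2) ⇒ d = δ/√(n/2) = 2.681/√(276/2) = 0.2282.

d ≈ 0.228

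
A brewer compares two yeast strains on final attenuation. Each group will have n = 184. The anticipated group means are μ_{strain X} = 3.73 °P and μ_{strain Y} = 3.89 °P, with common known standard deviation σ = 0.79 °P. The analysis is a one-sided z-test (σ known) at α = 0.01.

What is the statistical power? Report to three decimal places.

Standardized effect: d = |μ_{strain X} − μ_{strain Y}| / σ = |3.73 − 3.89| / 0.79 = 0.2025
Noncentrality parameter: δ = d·√(n/2) = 0.2025 × √(184/2) = 1.9426
Critical value for a one-sided test at α = 0.01: z_α = 2.326.
Power = Φ(δ − 2.326) = Φ(-0.384) = 0.3506.

Power ≈ 0.351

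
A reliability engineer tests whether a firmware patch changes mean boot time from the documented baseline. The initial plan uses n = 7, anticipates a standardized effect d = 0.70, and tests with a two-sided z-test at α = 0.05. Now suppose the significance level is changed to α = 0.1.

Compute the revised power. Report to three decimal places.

δ = d·√n = 0.70 × √7 = 1.8520 (unchanged). New critical value: z_{0.05} = 1.645.
Revised power = Φ(δ − 1.645) + Φ(−δ − 1.645) = Φ(0.207) + Φ(-3.497) = 0.5821 + 0.0002 = 0.5823.

Power ≈ 0.582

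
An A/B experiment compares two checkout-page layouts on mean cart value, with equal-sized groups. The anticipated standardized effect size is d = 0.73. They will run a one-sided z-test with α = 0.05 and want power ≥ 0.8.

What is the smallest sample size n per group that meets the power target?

For power 0.8 need Φ(δ − z_{0.05}) = 0.8, so δ = z_{0.05} + z_{0.20} = 1.645 + 0.842 = 2.486.
δ = d·√(n/2) ⇒ n = 2(δ/d)² = 2 × (2.486 / 0.73)² = 23.20.
Rounding up, n = 24 per group.

n = 24 per group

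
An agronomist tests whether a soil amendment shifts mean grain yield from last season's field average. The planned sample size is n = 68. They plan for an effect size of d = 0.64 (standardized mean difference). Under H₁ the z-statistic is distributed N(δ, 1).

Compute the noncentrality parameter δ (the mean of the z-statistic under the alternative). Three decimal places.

δ ≈ 5.278

The noncentrality parameter scales effect size by the design's sample-size factor: δ = d·√n = 0.64 × √68 = 5.2776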